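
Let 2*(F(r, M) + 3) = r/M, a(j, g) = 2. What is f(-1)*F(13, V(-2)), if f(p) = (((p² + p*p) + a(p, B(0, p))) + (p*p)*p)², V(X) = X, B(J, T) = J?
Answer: -225/4 ≈ -56.250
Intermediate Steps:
F(r, M) = -3 + r/(2*M) (F(r, M) = -3 + (r/M)/2 = -3 + r/(2*M))
f(p) = (2 + p³ + 2*p²)² (f(p) = (((p² + p*p) + 2) + (p*p)*p)² = (((p² + p²) + 2) + p²*p)² = ((2*p² + 2) + p³)² = ((2 + 2*p²) + p³)² = (2 + p³ + 2*p²)²)
f(-1)*F(13, V(-2)) = (2 + (-1)³ + 2*(-1)²)²*(-3 + (½)*13/(-2)) = (2 - 1 + 2*1)²*(-3 + (½)*13*(-½)) = (2 - 1 + 2)²*(-3 - 13/4) = 3²*(-25/4) = 9*(-25/4) = -225/4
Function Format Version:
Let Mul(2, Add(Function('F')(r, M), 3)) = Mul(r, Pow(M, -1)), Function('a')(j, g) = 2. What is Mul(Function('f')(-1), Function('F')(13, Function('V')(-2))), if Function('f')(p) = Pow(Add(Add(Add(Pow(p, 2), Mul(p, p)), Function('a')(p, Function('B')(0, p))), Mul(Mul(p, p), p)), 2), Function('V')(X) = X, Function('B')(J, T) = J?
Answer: Rational(-225, 4) ≈ -56.250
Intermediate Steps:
Function('F')(r, M) = Add(-3, Mul(Rational(1, 2), r, Pow(M, -1))) (Function('F')(r, M) = Add(-3, Mul(Rational(1, 2), Mul(r, Pow(M, -1)))) = Add(-3, Mul(Rational(1, 2), r, Pow(M, -1))))
Function('f')(p) = Pow(Add(2, Pow(p, 3), Mul(2, Pow(p, 2))), 2) (Function('f')(p) = Pow(Add(Add(Add(Pow(p, 2), Mul(p, p)), 2), Mul(Mul(p, p), p)), 2) = Pow(Add(Add(Add(Pow(p, 2), Pow(p, 2)), 2), Mul(Pow(p, 2), p)), 2) = Pow(Add(Add(Mul(2, Pow(p, 2)), 2), Pow(p, 3)), 2) = Pow(Add(Add(2, Mul(2, Pow(p, 2))), Pow(p, 3)), 2) = Pow(Add(2, Pow(p, 3), Mul(2, Pow(p, 2))), 2))
Mul(Function('f')(-1), Function('F')(13, Function('V')(-2))) = Mul(Pow(Add(2, Pow(-1, 3), Mul(2, Pow(-1, 2))), 2), Add(-3, Mul(Rational(1, 2), 13, Pow(-2, -1)))) = Mul(Pow(Add(2, -1, Mul(2, 1)), 2), Add(-3, Mul(Rational(1, 2), 13, Rational(-1, 2)))) = Mul(Pow(Add(2, -1, 2), 2), Add(-3, Rational(-13, 4))) = Mul(Pow(3, 2), Rational(-25, 4)) = Mul(9, Rational(-25, 4)) = Rational(-225, 4)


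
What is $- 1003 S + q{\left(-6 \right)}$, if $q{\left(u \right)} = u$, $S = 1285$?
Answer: $-1288861$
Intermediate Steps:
$- 1003 S + q{\left(-6 \right)} = \left(-1003\right) 1285 - 6 = -1288855 - 6 = -1288861$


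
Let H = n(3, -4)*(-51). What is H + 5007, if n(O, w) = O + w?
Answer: 5058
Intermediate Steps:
H = 51 (H = (3 - 4)*(-51) = -1*(-51) = 51)
H + 5007 = 51 + 5007 = 5058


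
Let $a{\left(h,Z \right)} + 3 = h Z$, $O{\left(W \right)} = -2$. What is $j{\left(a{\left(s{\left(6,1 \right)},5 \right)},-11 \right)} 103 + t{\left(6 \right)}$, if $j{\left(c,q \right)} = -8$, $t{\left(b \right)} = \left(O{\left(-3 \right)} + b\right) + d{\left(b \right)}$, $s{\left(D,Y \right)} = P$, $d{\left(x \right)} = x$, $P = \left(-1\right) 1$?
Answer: $-814$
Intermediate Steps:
$P = -1$
$s{\left(D,Y \right)} = -1$
$a{\left(h,Z \right)} = -3 + Z h$ ($a{\left(h,Z \right)} = -3 + h Z = -3 + Z h$)
$t{\left(b \right)} = -2 + 2 b$ ($t{\left(b \right)} = \left(-2 + b\right) + b = -2 + 2 b$)
$j{\left(a{\left(s{\left(6,1 \right)},5 \right)},-11 \right)} 103 + t{\left(6 \right)} = \left(-8\right) 103 + \left(-2 + 2 \cdot 6\right) = -824 + \left(-2 + 12\right) = -824 + 10 = -814$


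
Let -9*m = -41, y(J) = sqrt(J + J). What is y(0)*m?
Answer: 0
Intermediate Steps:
y(J) = sqrt(2)*sqrt(J) (y(J) = sqrt(2*J) = sqrt(2)*sqrt(J))
m = 41/9 (m = -1/9*(-41) = 41/9 ≈ 4.5556)
y(0)*m = (sqrt(2)*sqrt(0))*(41/9) = (sqrt(2)*0)*(41/9) = 0*(41/9) = 0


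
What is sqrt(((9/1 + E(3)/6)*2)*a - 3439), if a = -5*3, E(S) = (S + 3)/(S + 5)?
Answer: I*sqrt(14851)/2 ≈ 60.932*I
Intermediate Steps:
E(S) = (3 + S)/(5 + S)
a = -15
sqrt(((9/1 + E(3)/6)*2)*a - 3439) = sqrt(((9/1 + ((3 + 3)/(5 + 3))/6)*2)*(-15) - 3439) = sqrt(((9*1 + (6/8)*(1/6))*2)*(-15) - 3439) = sqrt(((9 + ((1/8)*6)*(1/6))*2)*(-15) - 3439) = sqrt(((9 + (3/4)*(1/6))*2)*(-15) - 3439) = sqrt(((9 + 1/8)*2)*(-15) - 3439) = sqrt(((73/8)*2)*(-15) - 3439) = sqrt((73/4)*(-15) - 3439) = sqrt(-1095/4 - 3439) = sqrt(-14851/4) = I*sqrt(14851)/2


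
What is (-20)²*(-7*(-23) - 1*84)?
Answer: 30800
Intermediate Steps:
(-20)²*(-7*(-23) - 1*84) = 400*(161 - 84) = 400*77 = 30800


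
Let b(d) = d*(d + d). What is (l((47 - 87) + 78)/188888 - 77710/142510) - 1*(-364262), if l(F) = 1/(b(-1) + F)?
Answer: 39221384248814571/107673715520 ≈ 3.6426e+5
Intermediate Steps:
b(d) = 2*d² (b(d) = d*(2*d) = 2*d²)
l(F) = 1/(2 + F) (l(F) = 1/(2*(-1)² + F) = 1/(2*1 + F) = 1/(2 + F))
(l((47 - 87) + 78)/188888 - 77710/142510) - 1*(-364262) = (1/((2 + ((47 - 87) + 78))*188888) - 77710/142510) - 1*(-364262) = ((1/188888)/(2 + (-40 + 78)) - 77710*1/142510) + 364262 = ((1/188888)/(2 + 38) - 7771/14251) + 364262 = ((1/188888)/40 - 7771/14251) + 364262 = ((1/40)*(1/188888) - 7771/14251) + 364262 = (1/7555520 - 7771/14251) + 364262 = -58713931669/107673715520 + 364262 = 39221384248814571/107673715520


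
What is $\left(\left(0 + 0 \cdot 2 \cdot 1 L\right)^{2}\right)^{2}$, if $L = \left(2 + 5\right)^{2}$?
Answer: $0$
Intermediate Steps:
$L = 49$ ($L = 7^{2} = 49$)
$\left(\left(0 + 0 \cdot 2 \cdot 1 L\right)^{2}\right)^{2} = \left(\left(0 + 0 \cdot 2 \cdot 1 \cdot 49\right)^{2}\right)^{2} = \left(\left(0 + 0 \cdot 1 \cdot 49\right)^{2}\right)^{2} = \left(\left(0 + 0 \cdot 49\right)^{2}\right)^{2} = \left(\left(0 + 0\right)^{2}\right)^{2} = \left(0^{2}\right)^{2} = 0^{2} = 0$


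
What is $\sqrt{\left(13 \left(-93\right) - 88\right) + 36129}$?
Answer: $4 \sqrt{2177} \approx 186.63$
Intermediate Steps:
$\sqrt{\left(13 \left(-93\right) - 88\right) + 36129} = \sqrt{\left(-1209 - 88\right) + 36129} = \sqrt{-1297 + 36129} = \sqrt{34832} = 4 \sqrt{2177}$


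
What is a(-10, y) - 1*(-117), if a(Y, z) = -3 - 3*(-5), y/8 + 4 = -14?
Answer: 129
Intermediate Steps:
y = -144 (y = -32 + 8*(-14) = -32 - 112 = -144)
a(Y, z) = 12 (a(Y, z) = -3 + 15 = 12)
a(-10, y) - 1*(-117) = 12 - 1*(-117) = 12 + 117 = 129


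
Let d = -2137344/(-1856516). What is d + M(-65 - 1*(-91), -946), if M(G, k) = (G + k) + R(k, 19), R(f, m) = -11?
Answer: -431569763/464129 ≈ -929.85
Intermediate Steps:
M(G, k) = -11 + G + k (M(G, k) = (G + k) - 11 = -11 + G + k)
d = 534336/464129 (d = -2137344*(-1/1856516) = 534336/464129 ≈ 1.1513)
d + M(-65 - 1*(-91), -946) = 534336/464129 + (-11 + (-65 - 1*(-91)) - 946) = 534336/464129 + (-11 + (-65 + 91) - 946) = 534336/464129 + (-11 + 26 - 946) = 534336/464129 - 931 = -431569763/464129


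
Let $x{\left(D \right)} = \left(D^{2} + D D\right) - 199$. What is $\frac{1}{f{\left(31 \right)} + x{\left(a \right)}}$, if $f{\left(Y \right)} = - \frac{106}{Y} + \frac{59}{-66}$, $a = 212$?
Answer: $\frac{2046}{183494869} \approx 1.115 \cdot 10^{-5}$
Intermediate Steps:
$f{\left(Y \right)} = - \frac{59}{66} - \frac{106}{Y}$ ($f{\left(Y \right)} = - \frac{106}{Y} + 59 \left(- \frac{1}{66}\right) = - \frac{106}{Y} - \frac{59}{66} = - \frac{59}{66} - \frac{106}{Y}$)
$x{\left(D \right)} = -199 + 2 D^{2}$ ($x{\left(D \right)} = \left(D^{2} + D^{2}\right) - 199 = 2 D^{2} - 199 = -199 + 2 D^{2}$)
$\frac{1}{f{\left(31 \right)} + x{\left(a \right)}} = \frac{1}{\left(- \frac{59}{66} - \frac{106}{31}\right) - \left(199 - 2 \cdot 212^{2}\right)} = \frac{1}{\left(- \frac{59}{66} - \frac{106}{31}\right) + \left(-199 + 2 \cdot 44944\right)} = \frac{1}{\left(- \frac{59}{66} - \frac{106}{31}\right) + \left(-199 + 89888\right)} = \frac{1}{- \frac{8825}{2046} + 89689} = \frac{1}{\frac{183494869}{2046}} = \frac{2046}{183494869}$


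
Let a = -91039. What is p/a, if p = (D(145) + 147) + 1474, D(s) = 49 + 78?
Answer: -1748/91039 ≈ -0.019201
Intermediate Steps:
D(s) = 127
p = 1748 (p = (127 + 147) + 1474 = 274 + 1474 = 1748)
p/a = 1748/(-91039) = 1748*(-1/91039) = -1748/91039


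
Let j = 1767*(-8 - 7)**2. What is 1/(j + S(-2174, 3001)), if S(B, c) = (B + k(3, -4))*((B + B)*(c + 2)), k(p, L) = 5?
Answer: 1/28321126011 ≈ 3.5309e-11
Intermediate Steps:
j = 397575 (j = 1767*(-15)**2 = 1767*225 = 397575)
S(B, c) = 2*B*(2 + c)*(5 + B) (S(B, c) = (B + 5)*((B + B)*(c + 2)) = (5 + B)*((2*B)*(2 + c)) = (5 + B)*(2*B*(2 + c)) = 2*B*(2 + c)*(5 + B))
1/(j + S(-2174, 3001)) = 1/(397575 + 2*(-2174)*(10 + 2*(-2174) + 5*3001 - 2174*3001)) = 1/(397575 + 2*(-2174)*(10 - 4348 + 15005 - 6524174)) = 1/(397575 + 2*(-2174)*(-6513507)) = 1/(397575 + 28320728436) = 1/28321126011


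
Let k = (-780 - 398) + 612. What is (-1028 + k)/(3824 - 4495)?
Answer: 1594/671 ≈ 2.3756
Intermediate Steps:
k = -566 (k = -1178 + 612 = -566)
(-1028 + k)/(3824 - 4495) = (-1028 - 566)/(3824 - 4495) = -1594/(-671) = -1594*(-1/671) = 1594/671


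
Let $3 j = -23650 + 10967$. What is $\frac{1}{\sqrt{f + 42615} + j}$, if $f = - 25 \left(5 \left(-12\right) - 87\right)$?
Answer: $- \frac{38049}{160441879} - \frac{9 \sqrt{46290}}{160441879} \approx -0.00024922$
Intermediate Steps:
$f = 3675$ ($f = - 25 \left(-60 - 87\right) = \left(-25\right) \left(-147\right) = 3675$)
$j = - \frac{12683}{3}$ ($j = \frac{-23650 + 10967}{3} = \frac{1}{3} \left(-12683\right) = - \frac{12683}{3} \approx -4227.7$)
$\frac{1}{\sqrt{f + 42615} + j} = \frac{1}{\sqrt{3675 + 42615} - \frac{12683}{3}} = \frac{1}{\sqrt{46290} - \frac{12683}{3}} = \frac{1}{- \frac{12683}{3} + \sqrt{46290}}$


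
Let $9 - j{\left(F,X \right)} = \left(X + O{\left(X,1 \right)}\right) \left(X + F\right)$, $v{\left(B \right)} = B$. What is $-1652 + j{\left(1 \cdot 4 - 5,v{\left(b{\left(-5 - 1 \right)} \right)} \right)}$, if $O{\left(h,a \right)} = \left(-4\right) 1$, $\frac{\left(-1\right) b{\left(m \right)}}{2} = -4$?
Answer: $-1671$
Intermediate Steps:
$b{\left(m \right)} = 8$ ($b{\left(m \right)} = \left(-2\right) \left(-4\right) = 8$)
$O{\left(h,a \right)} = -4$
$j{\left(F,X \right)} = 9 - \left(-4 + X\right) \left(F + X\right)$ ($j{\left(F,X \right)} = 9 - \left(X - 4\right) \left(X + F\right) = 9 - \left(-4 + X\right) \left(F + X\right)$)
$-1652 + j{\left(1 \cdot 4 - 5,v{\left(b{\left(-5 - 1 \right)} \right)} \right)} = -1652 + \left(9 - 8^{2} + 4 \left(1 \cdot 4 - 5\right) + 4 \cdot 8 - \left(1 \cdot 4 - 5\right) 8\right) = -1652 + \left(9 - 64 + 4 \left(4 - 5\right) + 32 - \left(4 - 5\right) 8\right) = -1652 + \left(9 - 64 + 4 \left(-1\right) + 32 - \left(-1\right) 8\right) = -1652 + \left(9 - 64 - 4 + 32 + 8\right) = -1652 - 19 = -1671$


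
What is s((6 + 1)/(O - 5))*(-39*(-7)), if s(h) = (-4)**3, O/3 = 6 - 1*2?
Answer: -17472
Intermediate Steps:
O = 12 (O = 3*(6 - 1*2) = 3*(6 - 2) = 3*4 = 12)
s(h) = -64
s((6 + 1)/(O - 5))*(-39*(-7)) = -(-2496)*(-7) = -64*273 = -17472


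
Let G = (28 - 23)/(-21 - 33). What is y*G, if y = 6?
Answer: -5/9 ≈ -0.55556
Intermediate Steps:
G = -5/54 (G = 5/(-54) = 5*(-1/54) = -5/54 ≈ -0.092593)
y*G = 6*(-5/54) = -5/9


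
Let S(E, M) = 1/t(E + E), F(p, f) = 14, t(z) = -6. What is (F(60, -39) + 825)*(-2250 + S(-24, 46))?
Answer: -11327339/6 ≈ -1.8879e+6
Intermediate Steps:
S(E, M) = -⅙ (S(E, M) = 1/(-6) = -⅙)
(F(60, -39) + 825)*(-2250 + S(-24, 46)) = (14 + 825)*(-2250 - ⅙) = 839*(-13501/6) = -11327339/6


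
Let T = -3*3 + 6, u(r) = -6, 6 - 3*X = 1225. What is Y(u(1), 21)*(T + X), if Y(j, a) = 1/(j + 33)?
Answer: -1228/81 ≈ -15.160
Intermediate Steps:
X = -1219/3 (X = 2 - 1/3*1225 = 2 - 1225/3 = -1219/3 ≈ -406.33)
T = -3 (T = -9 + 6 = -3)
Y(j, a) = 1/(33 + j)
Y(u(1), 21)*(T + X) = (-3 - 1219/3)/(33 - 6) = -1228/3/27 = (1/27)*(-1228/3) = -1228/81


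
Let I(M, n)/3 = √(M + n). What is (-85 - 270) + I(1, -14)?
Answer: -355 + 3*I*√13 ≈ -355.0 + 10.817*I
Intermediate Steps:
I(M, n) = 3*√(M + n)
(-85 - 270) + I(1, -14) = (-85 - 270) + 3*√(1 - 14) = -355 + 3*√(-13) = -355 + 3*(I*√13) = -355 + 3*I*√13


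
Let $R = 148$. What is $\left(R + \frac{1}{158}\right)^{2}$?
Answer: $\frac{546858225}{24964} \approx 21906.0$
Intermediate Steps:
$\left(R + \frac{1}{158}\right)^{2} = \left(148 + \frac{1}{158}\right)^{2} = \left(\frac{23385}{158}\right)^{2} = \frac{546858225}{24964}$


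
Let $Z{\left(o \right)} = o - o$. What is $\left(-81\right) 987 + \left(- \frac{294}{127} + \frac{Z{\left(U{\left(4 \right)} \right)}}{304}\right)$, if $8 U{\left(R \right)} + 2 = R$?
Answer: $- \frac{10153563}{127} \approx -79949.0$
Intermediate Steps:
$U{\left(R \right)} = - \frac{1}{4} + \frac{R}{8}$
$Z{\left(o \right)} = 0$
$\left(-81\right) 987 + \left(- \frac{294}{127} + \frac{Z{\left(U{\left(4 \right)} \right)}}{304}\right) = \left(-81\right) 987 + \left(- \frac{294}{127} + \frac{0}{304}\right) = -79947 + \left(\left(-294\right) \frac{1}{127} + 0 \cdot \frac{1}{304}\right) = -79947 + \left(- \frac{294}{127} + 0\right) = -79947 - \frac{294}{127} = - \frac{10153563}{127}$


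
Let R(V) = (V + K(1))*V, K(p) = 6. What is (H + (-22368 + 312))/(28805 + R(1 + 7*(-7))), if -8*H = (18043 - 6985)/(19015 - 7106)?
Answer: -1050665145/1468189156 ≈ -0.71562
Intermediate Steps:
H = -5529/47636 (H = -(18043 - 6985)/(8*(19015 - 7106)) = -5529/(4*11909) = -⅛*11058/11909 = -5529/47636 ≈ -0.11607)
R(V) = V*(6 + V) (R(V) = (V + 6)*V = (6 + V)*V = V*(6 + V))
(H + (-22368 + 312))/(28805 + R(1 + 7*(-7))) = (-5529/47636 + (-22368 + 312))/(28805 + (1 + 7*(-7))*(6 + (1 + 7*(-7)))) = (-5529/47636 - 22056)/(28805 + (1 - 49)*(6 + (1 - 49))) = -1050665145/(47636*(28805 - 48*(6 - 48))) = -1050665145/(47636*(28805 - 48*(-42))) = -1050665145/(47636*(28805 + 2016)) = -1050665145/47636/30821 = -1050665145/47636*1/30821 = -1050665145/1468189156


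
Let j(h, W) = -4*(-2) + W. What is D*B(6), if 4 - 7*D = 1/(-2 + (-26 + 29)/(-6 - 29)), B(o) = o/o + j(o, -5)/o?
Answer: 981/1022 ≈ 0.95988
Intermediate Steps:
j(h, W) = 8 + W
B(o) = 1 + 3/o (B(o) = o/o + (8 - 5)/o = 1 + 3/o)
D = 327/511 (D = 4/7 - 1/(7*(-2 + (-26 + 29)/(-6 - 29))) = 4/7 - 1/(7*(-2 + 3/(-35))) = 4/7 - 1/(7*(-2 + 3*(-1/35))) = 4/7 - 1/(7*(-2 - 3/35)) = 4/7 - 1/(7*(-73/35)) = 4/7 - ⅐*(-35/73) = 4/7 + 5/73 = 327/511 ≈ 0.63992)
D*B(6) = 327*((3 + 6)/6)/511 = 327*((⅙)*9)/511 = (327/511)*(3/2) = 981/1022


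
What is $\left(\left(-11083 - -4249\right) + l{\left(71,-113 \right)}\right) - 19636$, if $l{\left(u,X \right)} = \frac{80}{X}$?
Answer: $- \frac{2991190}{113} \approx -26471.0$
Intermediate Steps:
$\left(\left(-11083 - -4249\right) + l{\left(71,-113 \right)}\right) - 19636 = \left(\left(-11083 - -4249\right) + \frac{80}{-113}\right) - 19636 = \left(\left(-11083 + 4249\right) + 80 \left(- \frac{1}{113}\right)\right) - 19636 = \left(-6834 - \frac{80}{113}\right) - 19636 = - \frac{772322}{113} - 19636 = - \frac{2991190}{113}$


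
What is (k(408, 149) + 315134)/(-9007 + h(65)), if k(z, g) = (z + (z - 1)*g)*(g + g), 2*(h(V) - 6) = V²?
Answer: -37016664/13777 ≈ -2686.8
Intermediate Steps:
h(V) = 6 + V²/2
k(z, g) = 2*g*(z + g*(-1 + z)) (k(z, g) = (z + (-1 + z)*g)*(2*g) = (z + g*(-1 + z))*(2*g) = 2*g*(z + g*(-1 + z)))
(k(408, 149) + 315134)/(-9007 + h(65)) = (2*149*(408 - 1*149 + 149*408) + 315134)/(-9007 + (6 + (½)*65²)) = (2*149*(408 - 149 + 60792) + 315134)/(-9007 + (6 + (½)*4225)) = (2*149*61051 + 315134)/(-9007 + (6 + 4225/2)) = (18193198 + 315134)/(-9007 + 4237/2) = 18508332/(-13777/2) = 18508332*(-2/13777) = -37016664/13777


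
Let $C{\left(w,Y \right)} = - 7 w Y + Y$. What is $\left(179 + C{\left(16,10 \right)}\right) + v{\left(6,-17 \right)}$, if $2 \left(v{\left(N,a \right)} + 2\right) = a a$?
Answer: $- \frac{1577}{2} \approx -788.5$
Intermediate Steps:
$v{\left(N,a \right)} = -2 + \frac{a^{2}}{2}$ ($v{\left(N,a \right)} = -2 + \frac{a a}{2} = -2 + \frac{a^{2}}{2}$)
$C{\left(w,Y \right)} = Y - 7 Y w$ ($C{\left(w,Y \right)} = - 7 Y w + Y = Y - 7 Y w$)
$\left(179 + C{\left(16,10 \right)}\right) + v{\left(6,-17 \right)} = \left(179 + 10 \left(1 - 112\right)\right) - \left(2 - \frac{\left(-17\right)^{2}}{2}\right) = \left(179 + 10 \left(1 - 112\right)\right) + \left(-2 + \frac{1}{2} \cdot 289\right) = \left(179 + 10 \left(-111\right)\right) + \left(-2 + \frac{289}{2}\right) = \left(179 - 1110\right) + \frac{285}{2} = -931 + \frac{285}{2} = - \frac{1577}{2}$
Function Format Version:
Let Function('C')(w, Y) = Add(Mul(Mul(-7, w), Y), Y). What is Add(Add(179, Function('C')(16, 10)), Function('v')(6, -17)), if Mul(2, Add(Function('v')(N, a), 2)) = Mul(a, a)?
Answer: Rational(-1577, 2) ≈ -788.50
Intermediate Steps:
Function('v')(N, a) = Add(-2, Mul(Rational(1, 2), Pow(a, 2))) (Function('v')(N, a) = Add(-2, Mul(Rational(1, 2), Mul(a, a))) = Add(-2, Mul(Rational(1, 2), Pow(a, 2))))
Function('C')(w, Y) = Add(Y, Mul(-7, Y, w)) (Function('C')(w, Y) = Add(Mul(-7, Y, w), Y) = Add(Y, Mul(-7, Y, w)))
Add(Add(179, Function('C')(16, 10)), Function('v')(6, -17)) = Add(Add(179, Mul(10, Add(1, Mul(-7, 16)))), Add(-2, Mul(Rational(1, 2), Pow(-17, 2)))) = Add(Add(179, Mul(10, Add(1, -112))), Add(-2, Mul(Rational(1, 2), 289))) = Add(Add(179, Mul(10, -111)), Add(-2, Rational(289, 2))) = Add(Add(179, -1110), Rational(285, 2)) = Add(-931, Rational(285, 2)) = Rational(-1577, 2)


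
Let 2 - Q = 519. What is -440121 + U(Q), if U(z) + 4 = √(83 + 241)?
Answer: -440107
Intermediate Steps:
Q = -517 (Q = 2 - 1*519 = 2 - 519 = -517)
U(z) = 14 (U(z) = -4 + √(83 + 241) = -4 + √324 = -4 + 18 = 14)
-440121 + U(Q) = -440121 + 14 = -440107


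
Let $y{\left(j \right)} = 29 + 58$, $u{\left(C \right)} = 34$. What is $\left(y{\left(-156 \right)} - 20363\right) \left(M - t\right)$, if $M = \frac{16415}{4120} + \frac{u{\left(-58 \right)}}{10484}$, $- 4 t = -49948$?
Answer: $\frac{136658273739969}{539926} \approx 2.5311 \cdot 10^{8}$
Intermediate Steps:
$t = 12487$ ($t = \left(- \frac{1}{4}\right) \left(-49948\right) = 12487$)
$y{\left(j \right)} = 87$
$M = \frac{8611747}{2159704}$ ($M = \frac{16415}{4120} + \frac{34}{10484} = 16415 \cdot \frac{1}{4120} + 34 \cdot \frac{1}{10484} = \frac{3283}{824} + \frac{17}{5242} = \frac{8611747}{2159704} \approx 3.9875$)
$\left(y{\left(-156 \right)} - 20363\right) \left(M - t\right) = \left(87 - 20363\right) \left(\frac{8611747}{2159704} - 12487\right) = - 20276 \left(\frac{8611747}{2159704} - 12487\right) = \left(-20276\right) \left(- \frac{26959612101}{2159704}\right) = \frac{136658273739969}{539926}$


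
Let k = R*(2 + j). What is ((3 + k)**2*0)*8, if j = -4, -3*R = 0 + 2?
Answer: 0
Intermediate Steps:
R = -2/3 (R = -(0 + 2)/3 = -1/3*2 = -2/3 ≈ -0.66667)
k = 4/3 (k = -2*(2 - 4)/3 = -2/3*(-2) = 4/3 ≈ 1.3333)
((3 + k)**2*0)*8 = ((3 + 4/3)**2*0)*8 = ((13/3)**2*0)*8 = ((169/9)*0)*8 = 0*8 = 0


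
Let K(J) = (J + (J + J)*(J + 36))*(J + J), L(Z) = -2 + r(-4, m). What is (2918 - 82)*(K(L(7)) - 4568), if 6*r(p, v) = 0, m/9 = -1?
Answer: -11389376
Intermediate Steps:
m = -9 (m = 9*(-1) = -9)
r(p, v) = 0 (r(p, v) = (1/6)*0 = 0)
L(Z) = -2 (L(Z) = -2 + 0 = -2)
K(J) = 2*J*(J + 2*J*(36 + J)) (K(J) = (J + (2*J)*(36 + J))*(2*J) = (J + 2*J*(36 + J))*(2*J) = 2*J*(J + 2*J*(36 + J)))
(2918 - 82)*(K(L(7)) - 4568) = (2918 - 82)*((-2)**2*(146 + 4*(-2)) - 4568) = 2836*(4*(146 - 8) - 4568) = 2836*(4*138 - 4568) = 2836*(552 - 4568) = 2836*(-4016) = -11389376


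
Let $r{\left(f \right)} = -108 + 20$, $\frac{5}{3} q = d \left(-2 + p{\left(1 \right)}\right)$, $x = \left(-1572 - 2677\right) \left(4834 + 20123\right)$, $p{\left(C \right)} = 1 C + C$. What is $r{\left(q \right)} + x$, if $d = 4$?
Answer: $-106042381$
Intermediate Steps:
$p{\left(C \right)} = 2 C$ ($p{\left(C \right)} = C + C = 2 C$)
$x = -106042293$ ($x = \left(-4249\right) 24957 = -106042293$)
$q = 0$ ($q = \frac{3 \cdot 4 \left(-2 + 2 \cdot 1\right)}{5} = \frac{3 \cdot 4 \left(-2 + 2\right)}{5} = \frac{3 \cdot 4 \cdot 0}{5} = \frac{3}{5} \cdot 0 = 0$)
$r{\left(f \right)} = -88$
$r{\left(q \right)} + x = -88 - 106042293 = -106042381$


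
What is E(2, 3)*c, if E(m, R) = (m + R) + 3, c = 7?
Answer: 56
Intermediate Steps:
E(m, R) = 3 + R + m (E(m, R) = (R + m) + 3 = 3 + R + m)
E(2, 3)*c = (3 + 3 + 2)*7 = 8*7 = 56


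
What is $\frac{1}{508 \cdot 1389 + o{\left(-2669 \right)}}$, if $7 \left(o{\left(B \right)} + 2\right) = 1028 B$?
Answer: $\frac{7}{2195538} \approx 3.1883 \cdot 10^{-6}$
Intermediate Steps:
$o{\left(B \right)} = -2 + \frac{1028 B}{7}$
$\frac{1}{508 \cdot 1389 + o{\left(-2669 \right)}} = \frac{1}{508 \cdot 1389 + \left(-2 + \frac{1028}{7} \left(-2669\right)\right)} = \frac{1}{705612 - \frac{2743746}{7}} = \frac{1}{\frac{2195538}{7}} = \frac{7}{2195538}$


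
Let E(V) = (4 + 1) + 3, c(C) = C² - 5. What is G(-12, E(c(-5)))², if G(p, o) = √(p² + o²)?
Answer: 208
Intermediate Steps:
c(C) = -5 + C²
E(V) = 8 (E(V) = 5 + 3 = 8)
G(p, o) = √(o² + p²)
G(-12, E(c(-5)))² = (√(8² + (-12)²))² = (√(64 + 144))² = (√208)² = (4*√13)² = 208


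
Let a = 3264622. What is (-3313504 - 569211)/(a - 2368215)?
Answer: -3882715/896407 ≈ -4.3314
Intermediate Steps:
(-3313504 - 569211)/(a - 2368215) = (-3313504 - 569211)/(3264622 - 2368215) = -3882715/896407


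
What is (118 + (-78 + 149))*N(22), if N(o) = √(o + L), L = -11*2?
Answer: 0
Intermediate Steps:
L = -22
N(o) = √(-22 + o) (N(o) = √(o - 22) = √(-22 + o))
(118 + (-78 + 149))*N(22) = (118 + (-78 + 149))*√(-22 + 22) = (118 + 71)*√0 = 189*0 = 0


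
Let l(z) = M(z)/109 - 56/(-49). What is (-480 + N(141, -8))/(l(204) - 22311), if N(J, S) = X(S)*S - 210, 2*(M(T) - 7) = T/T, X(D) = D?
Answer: 955276/34044737 ≈ 0.028059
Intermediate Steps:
M(T) = 15/2 (M(T) = 7 + (T/T)/2 = 7 + (½)*1 = 7 + ½ = 15/2)
l(z) = 1849/1526 (l(z) = (15/2)/109 - 56/(-49) = (15/2)*(1/109) - 56*(-1/49) = 15/218 + 8/7 = 1849/1526)
N(J, S) = -210 + S² (N(J, S) = S*S - 210 = S² - 210 = -210 + S²)
(-480 + N(141, -8))/(l(204) - 22311) = (-480 + (-210 + (-8)²))/(1849/1526 - 22311) = (-480 + (-210 + 64))/(-34044737/1526) = (-480 - 146)*(-1526/34044737) = -626*(-1526/34044737) = 955276/34044737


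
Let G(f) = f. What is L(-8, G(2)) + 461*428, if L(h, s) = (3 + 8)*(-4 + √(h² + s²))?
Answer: 197264 + 22*√17 ≈ 1.9735e+5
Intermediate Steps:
L(h, s) = -44 + 11*√(h² + s²) (L(h, s) = 11*(-4 + √(h² + s²)) = -44 + 11*√(h² + s²))
L(-8, G(2)) + 461*428 = (-44 + 11*√((-8)² + 2²)) + 461*428 = (-44 + 11*√(64 + 4)) + 197308 = (-44 + 11*√68) + 197308 = (-44 + 11*(2*√17)) + 197308 = (-44 + 22*√17) + 197308 = 197264 + 22*√17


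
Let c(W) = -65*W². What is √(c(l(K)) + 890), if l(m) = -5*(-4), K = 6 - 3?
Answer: 9*I*√310 ≈ 158.46*I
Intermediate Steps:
K = 3
l(m) = 20
√(c(l(K)) + 890) = √(-65*20² + 890) = √(-65*400 + 890) = √(-26000 + 890) = √(-25110) = 9*I*√310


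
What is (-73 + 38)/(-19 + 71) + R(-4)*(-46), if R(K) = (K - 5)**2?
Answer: -193787/52 ≈ -3726.7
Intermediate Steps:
R(K) = (-5 + K)**2
(-73 + 38)/(-19 + 71) + R(-4)*(-46) = (-73 + 38)/(-19 + 71) + (-5 - 4)**2*(-46) = -35/52 + (-9)**2*(-46) = -35*1/52 + 81*(-46) = -35/52 - 3726 = -193787/52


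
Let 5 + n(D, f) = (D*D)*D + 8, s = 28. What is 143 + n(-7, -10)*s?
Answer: -9377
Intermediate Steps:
n(D, f) = 3 + D³ (n(D, f) = -5 + ((D*D)*D + 8) = -5 + (D²*D + 8) = -5 + (D³ + 8) = -5 + (8 + D³) = 3 + D³)
143 + n(-7, -10)*s = 143 + (3 + (-7)³)*28 = 143 + (3 - 343)*28 = 143 - 340*28 = 143 - 9520 = -9377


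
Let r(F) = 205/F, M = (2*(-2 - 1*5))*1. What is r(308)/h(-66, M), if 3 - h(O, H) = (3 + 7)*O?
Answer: 205/204204 ≈ 0.0010039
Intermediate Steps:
M = -14 (M = (2*(-2 - 5))*1 = (2*(-7))*1 = -14*1 = -14)
h(O, H) = 3 - 10*O (h(O, H) = 3 - (3 + 7)*O = 3 - 10*O)
r(308)/h(-66, M) = (205/308)/(3 - 10*(-66)) = (205*(1/308))/(3 + 660) = (205/308)/663 = (205/308)*(1/663) = 205/204204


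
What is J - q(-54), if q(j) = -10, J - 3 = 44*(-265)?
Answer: -11647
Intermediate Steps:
J = -11657 (J = 3 + 44*(-265) = 3 - 11660 = -11657)
J - q(-54) = -11657 - 1*(-10) = -11657 + 10 = -11647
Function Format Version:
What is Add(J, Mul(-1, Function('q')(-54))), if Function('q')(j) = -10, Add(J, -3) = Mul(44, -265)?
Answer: -11647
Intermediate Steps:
J = -11657 (J = Add(3, Mul(44, -265)) = Add(3, -11660) = -11657)
Add(J, Mul(-1, Function('q')(-54))) = Add(-11657, Mul(-1, -10)) = Add(-11657, 10) = -11647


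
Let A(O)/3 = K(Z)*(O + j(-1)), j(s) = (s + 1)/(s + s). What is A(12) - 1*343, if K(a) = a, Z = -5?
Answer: -523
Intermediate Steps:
j(s) = (1 + s)/(2*s) (j(s) = (1 + s)/((2*s)) = (1 + s)*(1/(2*s)) = (1 + s)/(2*s))
A(O) = -15*O (A(O) = 3*(-5*(O + (½)*(1 - 1)/(-1))) = 3*(-5*(O + (½)*(-1)*0)) = 3*(-5*(O + 0)) = 3*(-5*O) = -15*O)
A(12) - 1*343 = -15*12 - 1*343 = -180 - 343 = -523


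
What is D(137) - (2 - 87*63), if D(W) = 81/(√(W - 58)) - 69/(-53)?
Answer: 290456/53 + 81*√79/79 ≈ 5489.4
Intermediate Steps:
D(W) = 69/53 + 81/√(-58 + W) (D(W) = 81/(√(-58 + W)) - 69*(-1/53) = 81/√(-58 + W) + 69/53 = 69/53 + 81/√(-58 + W))
D(137) - (2 - 87*63) = (69/53 + 81/√(-58 + 137)) - (2 - 87*63) = (69/53 + 81/√79) - (2 - 5481) = (69/53 + 81*(√79/79)) - 1*(-5479) = (69/53 + 81*√79/79) + 5479 = 290456/53 + 81*√79/79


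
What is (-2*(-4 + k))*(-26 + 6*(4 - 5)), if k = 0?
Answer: -256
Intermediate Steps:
(-2*(-4 + k))*(-26 + 6*(4 - 5)) = (-2*(-4 + 0))*(-26 + 6*(4 - 5)) = (-2*(-4))*(-26 + 6*(-1)) = 8*(-26 - 6) = 8*(-32) = -256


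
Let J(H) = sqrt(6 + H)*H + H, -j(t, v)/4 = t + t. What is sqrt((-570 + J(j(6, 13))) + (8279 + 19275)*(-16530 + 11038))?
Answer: sqrt(-151327186 - 48*I*sqrt(42)) ≈ 0.e-2 - 12302.0*I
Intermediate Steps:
j(t, v) = -8*t (j(t, v) = -4*(t + t) = -8*t)
J(H) = H + H*sqrt(6 + H) (J(H) = H*sqrt(6 + H) + H = H + H*sqrt(6 + H))
sqrt((-570 + J(j(6, 13))) + (8279 + 19275)*(-16530 + 11038)) = sqrt((-570 + (-8*6)*(1 + sqrt(6 - 8*6))) + (8279 + 19275)*(-16530 + 11038)) = sqrt((-570 - 48*(1 + sqrt(6 - 48))) + 27554*(-5492)) = sqrt((-570 - 48*(1 + sqrt(-42))) - 151326568) = sqrt((-570 - 48*(1 + I*sqrt(42))) - 151326568) = sqrt((-570 + (-48 - 48*I*sqrt(42))) - 151326568) = sqrt((-618 - 48*I*sqrt(42)) - 151326568) = sqrt(-151327186 - 48*I*sqrt(42))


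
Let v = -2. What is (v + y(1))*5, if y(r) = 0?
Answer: -10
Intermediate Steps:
(v + y(1))*5 = (-2 + 0)*5 = -2*5 = -10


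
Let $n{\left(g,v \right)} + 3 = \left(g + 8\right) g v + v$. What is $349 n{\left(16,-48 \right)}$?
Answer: $-6450567$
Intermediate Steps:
$n{\left(g,v \right)} = -3 + v + g v \left(8 + g\right)$ ($n{\left(g,v \right)} = -3 + \left(\left(g + 8\right) g v + v\right) = -3 + \left(\left(8 + g\right) g v + v\right) = -3 + \left(g \left(8 + g\right) v + v\right) = -3 + \left(g v \left(8 + g\right) + v\right) = -3 + \left(v + g v \left(8 + g\right)\right) = -3 + v + g v \left(8 + g\right)$)
$349 n{\left(16,-48 \right)} = 349 \left(-3 - 48 - 48 \cdot 16^{2} + 8 \cdot 16 \left(-48\right)\right) = 349 \left(-3 - 48 - 12288 - 6144\right) = 349 \left(-18483\right) = -6450567$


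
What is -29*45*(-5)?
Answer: 6525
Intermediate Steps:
-29*45*(-5) = -1305*(-5) = 6525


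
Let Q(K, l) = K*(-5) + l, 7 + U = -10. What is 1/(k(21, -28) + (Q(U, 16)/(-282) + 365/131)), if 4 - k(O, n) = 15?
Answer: -36942/316663 ≈ -0.11666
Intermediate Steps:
U = -17 (U = -7 - 10 = -17)
k(O, n) = -11 (k(O, n) = 4 - 1*15 = 4 - 15 = -11)
Q(K, l) = l - 5*K (Q(K, l) = -5*K + l = l - 5*K)
1/(k(21, -28) + (Q(U, 16)/(-282) + 365/131)) = 1/(-11 + ((16 - 5*(-17))/(-282) + 365/131)) = 1/(-11 + ((16 + 85)*(-1/282) + 365*(1/131))) = 1/(-11 + (101*(-1/282) + 365/131)) = 1/(-11 + (-101/282 + 365/131)) = 1/(-11 + 89699/36942) = 1/(-316663/36942) = -36942/316663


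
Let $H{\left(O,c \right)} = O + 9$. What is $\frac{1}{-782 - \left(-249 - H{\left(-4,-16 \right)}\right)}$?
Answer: $- \frac{1}{528} \approx -0.0018939$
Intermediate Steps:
$H{\left(O,c \right)} = 9 + O$
$\frac{1}{-782 - \left(-249 - H{\left(-4,-16 \right)}\right)} = \frac{1}{-782 + \left(\left(\left(9 - 4\right) + 291\right) - 42\right)} = \frac{1}{-782 + \left(\left(5 + 291\right) - 42\right)} = \frac{1}{-782 + \left(296 - 42\right)} = \frac{1}{-782 + 254} = \frac{1}{-528} = - \frac{1}{528}$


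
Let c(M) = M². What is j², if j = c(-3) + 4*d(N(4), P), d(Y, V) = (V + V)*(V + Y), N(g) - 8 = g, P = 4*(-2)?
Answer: 61009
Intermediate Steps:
P = -8
N(g) = 8 + g
d(Y, V) = 2*V*(V + Y) (d(Y, V) = (2*V)*(V + Y) = 2*V*(V + Y))
j = -247 (j = (-3)² + 4*(2*(-8)*(-8 + (8 + 4))) = 9 + 4*(2*(-8)*(-8 + 12)) = 9 + 4*(2*(-8)*4) = 9 + 4*(-64) = 9 - 256 = -247)
j² = (-247)² = 61009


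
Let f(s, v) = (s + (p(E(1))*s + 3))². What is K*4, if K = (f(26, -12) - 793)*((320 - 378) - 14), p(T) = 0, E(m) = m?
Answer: -13824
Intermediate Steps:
f(s, v) = (3 + s)² (f(s, v) = (s + (0*s + 3))² = (s + (0 + 3))² = (s + 3)² = (3 + s)²)
K = -3456 (K = ((3 + 26)² - 793)*((320 - 378) - 14) = (29² - 793)*(-58 - 14) = (841 - 793)*(-72) = 48*(-72) = -3456)
K*4 = -3456*4 = -13824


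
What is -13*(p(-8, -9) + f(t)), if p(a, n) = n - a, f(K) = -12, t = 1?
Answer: 169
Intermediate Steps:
-13*(p(-8, -9) + f(t)) = -13*((-9 - 1*(-8)) - 12) = -13*((-9 + 8) - 12) = -13*(-1 - 12) = -13*(-13) = 169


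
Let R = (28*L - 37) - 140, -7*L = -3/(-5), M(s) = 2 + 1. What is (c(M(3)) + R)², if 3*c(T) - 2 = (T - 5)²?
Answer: 786769/25 ≈ 31471.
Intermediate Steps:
M(s) = 3
L = -3/35 (L = -(-3)/(7*(-5)) = -(-3)*(-1)/(7*5) = -⅐*⅗ = -3/35 ≈ -0.085714)
c(T) = ⅔ + (-5 + T)²/3 (c(T) = ⅔ + (T - 5)²/3 = ⅔ + (-5 + T)²/3)
R = -897/5 (R = (28*(-3/35) - 37) - 140 = (-12/5 - 37) - 140 = -197/5 - 140 = -897/5 ≈ -179.40)
(c(M(3)) + R)² = ((⅔ + (-5 + 3)²/3) - 897/5)² = ((⅔ + (⅓)*(-2)²) - 897/5)² = ((⅔ + (⅓)*4) - 897/5)² = ((⅔ + 4/3) - 897/5)² = (2 - 897/5)² = (-887/5)² = 786769/25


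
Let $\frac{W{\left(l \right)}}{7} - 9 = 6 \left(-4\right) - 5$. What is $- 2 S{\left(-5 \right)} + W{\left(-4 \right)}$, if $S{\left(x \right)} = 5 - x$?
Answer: $-160$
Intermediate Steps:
$W{\left(l \right)} = -140$ ($W{\left(l \right)} = 63 + 7 \left(6 \left(-4\right) - 5\right) = 63 + 7 \left(-24 - 5\right) = 63 + 7 \left(-29\right) = 63 - 203 = -140$)
$- 2 S{\left(-5 \right)} + W{\left(-4 \right)} = - 2 \left(5 - -5\right) - 140 = - 2 \left(5 + 5\right) - 140 = \left(-2\right) 10 - 140 = -20 - 140 = -160$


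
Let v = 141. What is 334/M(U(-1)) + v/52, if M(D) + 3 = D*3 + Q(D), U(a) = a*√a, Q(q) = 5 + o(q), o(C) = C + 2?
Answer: 578/13 + 167*I/4 ≈ 44.462 + 41.75*I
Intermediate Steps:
o(C) = 2 + C
Q(q) = 7 + q (Q(q) = 5 + (2 + q) = 7 + q)
U(a) = a^(3/2)
M(D) = 4 + 4*D (M(D) = -3 + (D*3 + (7 + D)) = -3 + (3*D + (7 + D)) = -3 + (7 + 4*D) = 4 + 4*D)
334/M(U(-1)) + v/52 = 334/(4 + 4*(-1)^(3/2)) + 141/52 = 334/(4 + 4*(-I)) + 141*(1/52) = 334/(4 - 4*I) + 141/52 = 334*((4 + 4*I)/32) + 141/52 = 167*(4 + 4*I)/16 + 141/52 = 141/52 + 167*(4 + 4*I)/16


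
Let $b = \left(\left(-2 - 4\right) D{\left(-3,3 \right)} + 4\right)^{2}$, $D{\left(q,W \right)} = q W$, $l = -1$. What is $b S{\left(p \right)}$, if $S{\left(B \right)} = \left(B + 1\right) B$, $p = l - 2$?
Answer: $20184$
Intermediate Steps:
$p = -3$ ($p = -1 - 2 = -3$)
$D{\left(q,W \right)} = W q$
$S{\left(B \right)} = B \left(1 + B\right)$ ($S{\left(B \right)} = \left(1 + B\right) B = B \left(1 + B\right)$)
$b = 3364$ ($b = \left(\left(-2 - 4\right) 3 \left(-3\right) + 4\right)^{2} = \left(\left(-6\right) \left(-9\right) + 4\right)^{2} = \left(54 + 4\right)^{2} = 58^{2} = 3364$)
$b S{\left(p \right)} = 3364 \left(- 3 \left(1 - 3\right)\right) = 3364 \left(\left(-3\right) \left(-2\right)\right) = 3364 \cdot 6 = 20184$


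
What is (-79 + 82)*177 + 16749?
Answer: 17280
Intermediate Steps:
(-79 + 82)*177 + 16749 = 3*177 + 16749 = 531 + 16749 = 17280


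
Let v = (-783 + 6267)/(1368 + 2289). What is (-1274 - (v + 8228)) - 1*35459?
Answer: -54809287/1219 ≈ -44963.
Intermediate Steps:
v = 1828/1219 (v = 5484/3657 = 5484*(1/3657) = 1828/1219 ≈ 1.4996)
(-1274 - (v + 8228)) - 1*35459 = (-1274 - (1828/1219 + 8228)) - 1*35459 = (-1274 - 1*10031760/1219) - 35459 = (-1274 - 10031760/1219) - 35459 = -11584766/1219 - 35459 = -54809287/1219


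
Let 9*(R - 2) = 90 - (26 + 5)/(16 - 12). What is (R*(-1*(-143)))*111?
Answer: 2121691/12 ≈ 1.7681e+5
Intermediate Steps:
R = 401/36 (R = 2 + (90 - (26 + 5)/(16 - 12))/9 = 2 + (90 - 31/4)/9 = 2 + (⅑)*(329/4) = 2 + 329/36 = 401/36 ≈ 11.139)
(R*(-1*(-143)))*111 = (401*(-1*(-143))/36)*111 = ((401/36)*143)*111 = (57343/36)*111 = 2121691/12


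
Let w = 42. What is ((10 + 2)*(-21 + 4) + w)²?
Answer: 26244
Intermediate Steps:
((10 + 2)*(-21 + 4) + w)² = ((10 + 2)*(-21 + 4) + 42)² = (12*(-17) + 42)² = (-204 + 42)² = (-162)² = 26244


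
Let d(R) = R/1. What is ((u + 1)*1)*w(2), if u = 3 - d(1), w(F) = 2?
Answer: 6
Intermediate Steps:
d(R) = R (d(R) = R*1 = R)
u = 2 (u = 3 - 1*1 = 3 - 1 = 2)
((u + 1)*1)*w(2) = ((2 + 1)*1)*2 = (3*1)*2 = 3*2 = 6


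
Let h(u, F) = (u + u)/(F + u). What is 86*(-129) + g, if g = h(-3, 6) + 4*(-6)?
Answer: -11120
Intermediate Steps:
h(u, F) = 2*u/(F + u) (h(u, F) = (2*u)/(F + u) = 2*u/(F + u))
g = -26 (g = 2*(-3)/(6 - 3) + 4*(-6) = 2*(-3)/3 - 24 = 2*(-3)*(⅓) - 24 = -2 - 24 = -26)
86*(-129) + g = 86*(-129) - 26 = -11094 - 26 = -11120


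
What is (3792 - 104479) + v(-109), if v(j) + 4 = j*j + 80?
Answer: -88730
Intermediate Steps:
v(j) = 76 + j² (v(j) = -4 + (j*j + 80) = -4 + (j² + 80) = -4 + (80 + j²) = 76 + j²)
(3792 - 104479) + v(-109) = (3792 - 104479) + (76 + (-109)²) = -100687 + (76 + 11881) = -100687 + 11957 = -88730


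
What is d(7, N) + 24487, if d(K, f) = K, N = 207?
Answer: 24494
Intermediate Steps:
d(7, N) + 24487 = 7 + 24487 = 24494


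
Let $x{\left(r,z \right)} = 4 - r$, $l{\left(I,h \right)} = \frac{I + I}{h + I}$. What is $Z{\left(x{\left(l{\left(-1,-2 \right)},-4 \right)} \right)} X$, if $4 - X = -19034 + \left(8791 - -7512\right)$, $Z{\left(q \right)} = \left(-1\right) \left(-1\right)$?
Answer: $2735$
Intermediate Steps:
$l{\left(I,h \right)} = \frac{2 I}{I + h}$
$Z{\left(q \right)} = 1$
$X = 2735$ ($X = 4 - \left(-19034 + \left(8791 - -7512\right)\right) = 4 - \left(-19034 + \left(8791 + 7512\right)\right) = 4 - \left(-19034 + 16303\right) = 4 - -2731 = 4 + 2731 = 2735$)
$Z{\left(x{\left(l{\left(-1,-2 \right)},-4 \right)} \right)} X = 1 \cdot 2735 = 2735$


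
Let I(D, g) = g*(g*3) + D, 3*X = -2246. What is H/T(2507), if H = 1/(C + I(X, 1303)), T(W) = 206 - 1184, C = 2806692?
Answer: -1/7725584186 ≈ -1.2944e-10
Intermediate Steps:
X = -2246/3 (X = (⅓)*(-2246) = -2246/3 ≈ -748.67)
T(W) = -978
I(D, g) = D + 3*g² (I(D, g) = g*(3*g) + D = 3*g² + D = D + 3*g²)
H = 3/23698111 (H = 1/(2806692 + (-2246/3 + 3*1303²)) = 1/(2806692 + (-2246/3 + 3*1697809)) = 1/(2806692 + (-2246/3 + 5093427)) = 1/(2806692 + 15278035/3) = 1/(23698111/3) = 3/23698111 ≈ 1.2659e-7)
H/T(2507) = (3/23698111)/(-978) = (3/23698111)*(-1/978) = -1/7725584186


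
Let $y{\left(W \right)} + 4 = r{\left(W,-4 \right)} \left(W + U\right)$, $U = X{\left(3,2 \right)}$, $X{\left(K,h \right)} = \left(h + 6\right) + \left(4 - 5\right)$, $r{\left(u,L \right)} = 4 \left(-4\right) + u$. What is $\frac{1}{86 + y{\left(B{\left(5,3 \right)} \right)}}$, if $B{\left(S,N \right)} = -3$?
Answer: $\frac{1}{6} \approx 0.16667$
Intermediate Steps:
$r{\left(u,L \right)} = -16 + u$
$X{\left(K,h \right)} = 5 + h$ ($X{\left(K,h \right)} = \left(6 + h\right) - 1 = 5 + h$)
$U = 7$ ($U = 5 + 2 = 7$)
$y{\left(W \right)} = -4 + \left(-16 + W\right) \left(7 + W\right)$ ($y{\left(W \right)} = -4 + \left(-16 + W\right) \left(W + 7\right) = -4 + \left(-16 + W\right) \left(7 + W\right)$)
$\frac{1}{86 + y{\left(B{\left(5,3 \right)} \right)}} = \frac{1}{86 - \left(89 - 9\right)} = \frac{1}{86 + \left(-116 + 9 + 27\right)} = \frac{1}{86 - 80} = \frac{1}{6}$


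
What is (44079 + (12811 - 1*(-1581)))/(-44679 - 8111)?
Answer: -58471/52790 ≈ -1.1076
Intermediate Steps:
(44079 + (12811 - 1*(-1581)))/(-44679 - 8111) = (44079 + (12811 + 1581))/(-52790) = (44079 + 14392)*(-1/52790) = 58471*(-1/52790) = -58471/52790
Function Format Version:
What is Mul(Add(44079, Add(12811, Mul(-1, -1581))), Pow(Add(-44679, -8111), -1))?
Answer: Rational(-58471, 52790) ≈ -1.1076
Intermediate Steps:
Mul(Add(44079, Add(12811, Mul(-1, -1581))), Pow(Add(-44679, -8111), -1)) = Mul(Add(44079, Add(12811, 1581)), Pow(-52790, -1)) = Mul(Add(44079, 14392), Rational(-1, 52790)) = Mul(58471, Rational(-1, 52790)) = Rational(-58471, 52790)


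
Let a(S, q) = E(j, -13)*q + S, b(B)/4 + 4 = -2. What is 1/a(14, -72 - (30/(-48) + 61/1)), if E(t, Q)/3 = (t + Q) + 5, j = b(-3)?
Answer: 1/12722 ≈ 7.8604e-5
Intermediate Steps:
b(B) = -24 (b(B) = -16 + 4*(-2) = -16 - 8 = -24)
j = -24
E(t, Q) = 15 + 3*Q + 3*t (E(t, Q) = 3*((t + Q) + 5) = 3*((Q + t) + 5) = 3*(5 + Q + t) = 15 + 3*Q + 3*t)
a(S, q) = S - 96*q (a(S, q) = (15 + 3*(-13) + 3*(-24))*q + S = (15 - 39 - 72)*q + S = -96*q + S = S - 96*q)
1/a(14, -72 - (30/(-48) + 61/1)) = 1/(14 - 96*(-72 - (30/(-48) + 61/1))) = 1/(14 - 96*(-72 - (30*(-1/48) + 61*1))) = 1/(14 - 96*(-72 - (-5/8 + 61))) = 1/(14 - 96*(-72 - 1*483/8)) = 1/(14 - 96*(-72 - 483/8)) = 1/(14 - 96*(-1059/8)) = 1/(14 + 12708) = 1/12722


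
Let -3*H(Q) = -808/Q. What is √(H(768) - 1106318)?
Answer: I*√637238966/24 ≈ 1051.8*I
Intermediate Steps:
H(Q) = 808/(3*Q) (H(Q) = -(-808)/(3*Q) = 808/(3*Q))
√(H(768) - 1106318) = √((808/3)/768 - 1106318) = √((808/3)*(1/768) - 1106318) = √(101/288 - 1106318) = √(-318619483/288) = I*√637238966/24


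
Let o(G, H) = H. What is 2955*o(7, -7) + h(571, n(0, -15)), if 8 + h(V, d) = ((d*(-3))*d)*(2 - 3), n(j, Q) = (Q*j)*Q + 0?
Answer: -20693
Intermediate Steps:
n(j, Q) = j*Q² (n(j, Q) = j*Q² + 0 = j*Q²)
h(V, d) = -8 + 3*d² (h(V, d) = -8 + ((d*(-3))*d)*(2 - 3) = -8 + ((-3*d)*d)*(-1) = -8 - 3*d²*(-1) = -8 + 3*d²)
2955*o(7, -7) + h(571, n(0, -15)) = 2955*(-7) + (-8 + 3*(0*(-15)²)²) = -20685 + (-8 + 3*(0*225)²) = -20685 + (-8 + 3*0²) = -20685 + (-8 + 3*0) = -20685 + (-8 + 0) = -20685 - 8 = -20693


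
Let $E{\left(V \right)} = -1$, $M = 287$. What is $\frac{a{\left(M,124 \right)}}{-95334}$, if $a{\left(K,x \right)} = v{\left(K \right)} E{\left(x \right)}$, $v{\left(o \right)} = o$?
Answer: $\frac{287}{95334} \approx 0.0030105$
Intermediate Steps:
$a{\left(K,x \right)} = - K$ ($a{\left(K,x \right)} = K \left(-1\right) = - K$)
$\frac{a{\left(M,124 \right)}}{-95334} = \frac{\left(-1\right) 287}{-95334} = \left(-287\right) \left(- \frac{1}{95334}\right) = \frac{287}{95334}$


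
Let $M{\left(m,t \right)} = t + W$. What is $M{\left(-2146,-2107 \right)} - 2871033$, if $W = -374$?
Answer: $-2873514$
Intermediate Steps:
$M{\left(m,t \right)} = -374 + t$ ($M{\left(m,t \right)} = t - 374 = -374 + t$)
$M{\left(-2146,-2107 \right)} - 2871033 = \left(-374 - 2107\right) - 2871033 = -2481 - 2871033 = -2873514$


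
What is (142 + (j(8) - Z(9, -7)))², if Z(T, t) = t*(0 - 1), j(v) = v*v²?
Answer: 418609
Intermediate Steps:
j(v) = v³
Z(T, t) = -t (Z(T, t) = t*(-1) = -t)
(142 + (j(8) - Z(9, -7)))² = (142 + (8³ - (-1)*(-7)))² = (142 + (512 - 1*7))² = (142 + (512 - 7))² = (142 + 505)² = 647² = 418609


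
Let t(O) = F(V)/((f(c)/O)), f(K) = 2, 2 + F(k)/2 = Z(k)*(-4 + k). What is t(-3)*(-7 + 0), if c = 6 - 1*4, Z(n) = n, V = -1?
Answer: 63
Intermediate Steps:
c = 2 (c = 6 - 4 = 2)
F(k) = -4 + 2*k*(-4 + k) (F(k) = -4 + 2*(k*(-4 + k)) = -4 + 2*k*(-4 + k))
t(O) = 3*O (t(O) = (-4 - 8*(-1) + 2*(-1)**2)/((2/O)) = (-4 + 8 + 2*1)*(O/2) = (-4 + 8 + 2)*(O/2) = 6*(O/2) = 3*O)
t(-3)*(-7 + 0) = (3*(-3))*(-7 + 0) = -9*(-7) = 63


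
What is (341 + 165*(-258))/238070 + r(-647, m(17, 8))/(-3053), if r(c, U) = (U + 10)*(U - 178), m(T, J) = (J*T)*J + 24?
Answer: -249613905497/726827710 ≈ -343.43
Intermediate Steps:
m(T, J) = 24 + T*J² (m(T, J) = T*J² + 24 = 24 + T*J²)
r(c, U) = (-178 + U)*(10 + U) (r(c, U) = (10 + U)*(-178 + U) = (-178 + U)*(10 + U))
(341 + 165*(-258))/238070 + r(-647, m(17, 8))/(-3053) = (341 + 165*(-258))/238070 + (-1780 + (24 + 17*8²)² - 168*(24 + 17*8²))/(-3053) = (341 - 42570)*(1/238070) + (-1780 + (24 + 17*64)² - 168*(24 + 17*64))*(-1/3053) = -42229*1/238070 + (-1780 + (24 + 1088)² - 168*(24 + 1088))*(-1/3053) = -42229/238070 + (-1780 + 1112² - 168*1112)*(-1/3053) = -42229/238070 + (-1780 + 1236544 - 186816)*(-1/3053) = -42229/238070 + 1047948*(-1/3053) = -42229/238070 - 1047948/3053 = -249613905497/726827710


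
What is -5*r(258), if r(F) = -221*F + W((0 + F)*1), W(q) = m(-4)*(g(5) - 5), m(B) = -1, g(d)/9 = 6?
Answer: 285335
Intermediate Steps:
g(d) = 54 (g(d) = 9*6 = 54)
W(q) = -49 (W(q) = -(54 - 5) = -1*49 = -49)
r(F) = -49 - 221*F (r(F) = -221*F - 49 = -49 - 221*F)
-5*r(258) = -5*(-49 - 221*258) = -5*(-49 - 57018) = -5*(-57067) = 285335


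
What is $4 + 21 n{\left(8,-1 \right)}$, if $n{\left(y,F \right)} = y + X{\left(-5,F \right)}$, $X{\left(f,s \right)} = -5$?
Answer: $67$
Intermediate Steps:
$n{\left(y,F \right)} = -5 + y$ ($n{\left(y,F \right)} = y - 5 = -5 + y$)
$4 + 21 n{\left(8,-1 \right)} = 4 + 21 \left(-5 + 8\right) = 4 + 21 \cdot 3 = 4 + 63 = 67$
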